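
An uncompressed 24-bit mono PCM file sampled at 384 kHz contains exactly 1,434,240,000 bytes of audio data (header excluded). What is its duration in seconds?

1,245 seconds

Byte rate = 384,000 × 3 × 1 = 1,152,000 bytes/s.
Duration = 1,434,240,000 / 1,152,000 = 1,245 s.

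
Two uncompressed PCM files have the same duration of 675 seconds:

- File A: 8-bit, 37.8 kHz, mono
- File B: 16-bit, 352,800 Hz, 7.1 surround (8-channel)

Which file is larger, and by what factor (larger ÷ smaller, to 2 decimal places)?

File B, by a factor of 149.33

File A: 37,800 × 1 × 1 = 37,800 bytes/s.
File B: 352,800 × 2 × 8 = 5,644,800 bytes/s.
File B is larger; ratio = 3,810,240,000 / 25,515,000 = 149.33.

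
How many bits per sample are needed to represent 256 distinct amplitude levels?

8 bits

log2(256) = 8.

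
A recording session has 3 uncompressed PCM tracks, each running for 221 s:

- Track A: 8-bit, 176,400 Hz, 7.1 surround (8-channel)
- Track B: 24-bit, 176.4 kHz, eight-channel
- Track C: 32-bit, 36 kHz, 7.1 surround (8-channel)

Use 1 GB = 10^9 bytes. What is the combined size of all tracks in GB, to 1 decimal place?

Track A: 176,400 × 221 × 1 × 8 = 311,875,200 bytes.
Track B: 176,400 × 221 × 3 × 8 = 935,625,600 bytes.
Track C: 36,000 × 221 × 4 × 8 = 254,592,000 bytes.
Total = 1,502,092,800 bytes = 1.5 GB.

1.5 GB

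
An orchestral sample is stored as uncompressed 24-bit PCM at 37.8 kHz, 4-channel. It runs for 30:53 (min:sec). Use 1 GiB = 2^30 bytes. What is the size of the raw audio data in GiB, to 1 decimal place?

Duration = 30:53 (min:sec) = 1,853 s.
Bytes = 37,800 samples/s × 1,853 s × 3 bytes/sample × 4 ch = 840,520,800 bytes.
840,520,800 / 1,073,741,824 = 0.8 GiB.

0.8 GiB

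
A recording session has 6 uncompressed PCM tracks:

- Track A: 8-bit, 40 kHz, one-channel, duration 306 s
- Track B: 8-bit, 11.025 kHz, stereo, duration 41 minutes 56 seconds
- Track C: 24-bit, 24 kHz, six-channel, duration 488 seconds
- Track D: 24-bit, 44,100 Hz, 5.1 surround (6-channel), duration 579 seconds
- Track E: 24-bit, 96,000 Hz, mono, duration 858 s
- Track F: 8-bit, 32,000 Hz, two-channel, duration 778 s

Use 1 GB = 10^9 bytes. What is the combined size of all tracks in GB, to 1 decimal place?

1.0 GB

Track A: 40,000 × 306 × 1 × 1 = 12,240,000 bytes.
Track B: 41 minutes 56 seconds = 2,516 s; 11,025 × 2,516 × 1 × 2 = 55,477,800 bytes.
Track C: 24,000 × 488 × 3 × 6 = 210,816,000 bytes.
Track D: 44,100 × 579 × 3 × 6 = 459,610,200 bytes.
Track E: 96,000 × 858 × 3 × 1 = 247,104,000 bytes.
Track F: 32,000 × 778 × 1 × 2 = 49,792,000 bytes.
Total = 1,035,040,000 bytes = 1.0 GB.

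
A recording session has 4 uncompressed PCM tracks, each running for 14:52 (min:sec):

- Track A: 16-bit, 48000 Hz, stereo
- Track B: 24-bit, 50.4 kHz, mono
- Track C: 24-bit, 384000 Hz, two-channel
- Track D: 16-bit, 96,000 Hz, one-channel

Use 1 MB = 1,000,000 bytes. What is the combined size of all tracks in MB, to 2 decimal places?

2532.57 MB

14:52 (min:sec) = 892 s.
Track A: 48,000 × 892 × 2 × 2 = 171,264,000 bytes.
Track B: 50,400 × 892 × 3 × 1 = 134,870,400 bytes.
Track C: 384,000 × 892 × 3 × 2 = 2,055,168,000 bytes.
Track D: 96,000 × 892 × 2 × 1 = 171,264,000 bytes.
Total = 2,532,566,400 bytes = 2532.57 MB.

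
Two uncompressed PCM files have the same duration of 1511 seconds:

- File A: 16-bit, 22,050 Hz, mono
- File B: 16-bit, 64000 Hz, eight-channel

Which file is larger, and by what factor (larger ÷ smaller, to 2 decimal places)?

File A: 22,050 × 2 × 1 = 44,100 bytes/s.
File B: 64,000 × 2 × 8 = 1,024,000 bytes/s.
File B is larger; ratio = 1,547,264,000 / 66,635,100 = 23.22.

File B, by a factor of 23.22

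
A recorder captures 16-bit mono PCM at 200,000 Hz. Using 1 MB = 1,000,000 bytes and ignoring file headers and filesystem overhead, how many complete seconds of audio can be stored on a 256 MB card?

Uncompressed byte rate = 200,000 × 2 × 1 = 400,000 bytes/s.
Capacity = 256 × 1,000,000 = 256,000,000 bytes.
256,000,000 / 400,000 ≈ 640 s → 640 seconds.

640 seconds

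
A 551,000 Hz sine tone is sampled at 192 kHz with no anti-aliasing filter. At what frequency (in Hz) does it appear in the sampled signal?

25,000 Hz

Nyquist = 192,000/2 = 96,000 Hz; 551,000 Hz exceeds it.
Alias = |551,000 − 3×192,000| = |551,000 − 576,000| = 25,000 Hz.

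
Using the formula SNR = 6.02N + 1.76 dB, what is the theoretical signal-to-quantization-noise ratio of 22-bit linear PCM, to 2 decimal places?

134.20 dB

6.02 × 22 + 1.76 = 134.20 dB.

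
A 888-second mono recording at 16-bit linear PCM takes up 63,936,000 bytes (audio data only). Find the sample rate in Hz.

36,000 Hz

Bytes = sample_rate × seconds × bytes_per_sample × channels.
sample_rate = 63,936,000 / (888 × 2 × 1) = 63,936,000 / 1,776 = 36,000 Hz.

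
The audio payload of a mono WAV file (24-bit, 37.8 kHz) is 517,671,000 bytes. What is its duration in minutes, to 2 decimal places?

76.08 minutes

Byte rate = 37,800 × 3 × 1 = 113,400 bytes/s.
Duration = 517,671,000 / 113,400 = 4,565 s.
4,565 s / 60 = 76.08 minutes.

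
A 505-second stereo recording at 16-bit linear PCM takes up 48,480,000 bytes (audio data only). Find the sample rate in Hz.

24,000 Hz

Bytes = sample_rate × seconds × bytes_per_sample × channels.
sample_rate = 48,480,000 / (505 × 2 × 2) = 48,480,000 / 2,020 = 24,000 Hz.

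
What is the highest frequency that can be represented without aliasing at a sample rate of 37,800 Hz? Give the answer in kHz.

Nyquist frequency = sample rate / 2 = 37,800 / 2 = 18.9 kHz.

18.9 kHz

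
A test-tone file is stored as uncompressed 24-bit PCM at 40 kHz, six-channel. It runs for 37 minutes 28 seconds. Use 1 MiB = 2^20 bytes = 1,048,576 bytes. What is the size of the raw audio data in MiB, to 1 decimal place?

Duration = 37 minutes 28 seconds = 2,248 s.
Bytes = 40,000 samples/s × 2,248 s × 3 bytes/sample × 6 ch = 1,618,560,000 bytes.
1,618,560,000 / 1,048,576 = 1543.6 MiB.

1543.6 MiB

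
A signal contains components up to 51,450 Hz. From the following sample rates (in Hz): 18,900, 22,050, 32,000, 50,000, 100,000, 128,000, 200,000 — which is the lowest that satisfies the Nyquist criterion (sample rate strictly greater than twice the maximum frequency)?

Need sample rate > 2 × 51,450 = 102,900 Hz.
Lowest listed rate above 102,900 Hz is 128,000 Hz.

128,000 Hz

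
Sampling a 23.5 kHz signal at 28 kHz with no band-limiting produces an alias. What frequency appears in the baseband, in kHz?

4.5 kHz

Nyquist = 28,000/2 = 14,000 Hz; 23,500 Hz exceeds it.
Alias = |23,500 − 1×28,000| = |23,500 − 28,000| = 4,500 Hz = 4.5 kHz.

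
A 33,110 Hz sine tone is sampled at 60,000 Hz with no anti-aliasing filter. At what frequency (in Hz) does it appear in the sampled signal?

26,890 Hz

Nyquist = 60,000/2 = 30,000 Hz; 33,110 Hz exceeds it.
Alias = |33,110 − 1×60,000| = |33,110 − 60,000| = 26,890 Hz.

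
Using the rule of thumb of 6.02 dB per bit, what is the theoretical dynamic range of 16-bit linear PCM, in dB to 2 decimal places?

96.32 dB

16 × 6.02 = 96.32 dB.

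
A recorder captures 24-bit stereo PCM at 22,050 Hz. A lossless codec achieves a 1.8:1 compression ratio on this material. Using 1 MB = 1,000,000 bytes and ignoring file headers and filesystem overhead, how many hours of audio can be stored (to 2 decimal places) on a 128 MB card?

Uncompressed byte rate = 22,050 × 3 × 2 = 132,300 bytes/s.
After 1.8:1 compression, effective rate ≈ 73500 bytes/s.
Capacity = 128 × 1,000,000 = 128,000,000 bytes.
128,000,000 / effective rate ≈ 1741.5 s → 0.48 hours.

0.48 hours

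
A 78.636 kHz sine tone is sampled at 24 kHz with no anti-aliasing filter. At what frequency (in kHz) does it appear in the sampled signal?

6.636 kHz

Nyquist = 24,000/2 = 12,000 Hz; 78,636 Hz exceeds it.
Alias = |78,636 − 3×24,000| = |78,636 − 72,000| = 6,636 Hz = 6.636 kHz.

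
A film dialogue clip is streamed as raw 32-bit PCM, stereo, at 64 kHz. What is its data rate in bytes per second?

512,000 bytes/s

Bit rate = 64,000 × 32 × 2 = 4,096,000 bits/s.
4,096,000 / 8 = 512,000 bytes/s.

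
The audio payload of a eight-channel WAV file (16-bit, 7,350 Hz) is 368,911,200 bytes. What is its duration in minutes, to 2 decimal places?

Byte rate = 7,350 × 2 × 8 = 117,600 bytes/s.
Duration = 368,911,200 / 117,600 = 3,137 s.
3,137 s / 60 = 52.28 minutes.

52.28 minutes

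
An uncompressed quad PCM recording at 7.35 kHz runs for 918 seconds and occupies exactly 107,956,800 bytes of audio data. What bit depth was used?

Bytes per sample = 107,956,800 / (7,350 × 918 × 4) = 107,956,800 / 26,989,200 = 4.
Bit depth = 4 × 8 = 32 bits.

32 bits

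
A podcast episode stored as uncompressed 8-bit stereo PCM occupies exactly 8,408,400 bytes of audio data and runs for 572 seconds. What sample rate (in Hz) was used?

7,350 Hz

Bytes = sample_rate × seconds × bytes_per_sample × channels.
sample_rate = 8,408,400 / (572 × 1 × 2) = 8,408,400 / 1,144 = 7,350 Hz.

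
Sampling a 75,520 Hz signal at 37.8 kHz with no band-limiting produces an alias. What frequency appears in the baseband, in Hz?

Nyquist = 37,800/2 = 18,900 Hz; 75,520 Hz exceeds it.
Alias = |75,520 − 2×37,800| = |75,520 − 75,600| = 80 Hz.

80 Hz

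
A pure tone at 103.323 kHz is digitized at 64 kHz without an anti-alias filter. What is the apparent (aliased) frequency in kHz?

Nyquist = 64,000/2 = 32,000 Hz; 103,323 Hz exceeds it.
Alias = |103,323 − 2×64,000| = |103,323 − 128,000| = 24,677 Hz = 24.677 kHz.

24.677 kHz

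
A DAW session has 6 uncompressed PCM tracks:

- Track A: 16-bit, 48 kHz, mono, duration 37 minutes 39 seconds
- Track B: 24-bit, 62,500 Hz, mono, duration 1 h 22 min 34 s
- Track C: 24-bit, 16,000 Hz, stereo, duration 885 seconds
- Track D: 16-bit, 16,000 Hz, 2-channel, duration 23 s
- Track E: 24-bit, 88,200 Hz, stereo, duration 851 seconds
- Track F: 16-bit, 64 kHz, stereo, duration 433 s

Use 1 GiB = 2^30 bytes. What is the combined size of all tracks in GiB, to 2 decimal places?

Track A: 37 minutes 39 seconds = 2,259 s; 48,000 × 2,259 × 2 × 1 = 216,864,000 bytes.
Track B: 1 h 22 min 34 s = 4,954 s; 62,500 × 4,954 × 3 × 1 = 928,875,000 bytes.
Track C: 16,000 × 885 × 3 × 2 = 84,960,000 bytes.
Track D: 16,000 × 23 × 2 × 2 = 1,472,000 bytes.
Track E: 88,200 × 851 × 3 × 2 = 450,349,200 bytes.
Track F: 64,000 × 433 × 2 × 2 = 110,848,000 bytes.
Total = 1,793,368,200 bytes = 1.67 GiB.

1.67 GiB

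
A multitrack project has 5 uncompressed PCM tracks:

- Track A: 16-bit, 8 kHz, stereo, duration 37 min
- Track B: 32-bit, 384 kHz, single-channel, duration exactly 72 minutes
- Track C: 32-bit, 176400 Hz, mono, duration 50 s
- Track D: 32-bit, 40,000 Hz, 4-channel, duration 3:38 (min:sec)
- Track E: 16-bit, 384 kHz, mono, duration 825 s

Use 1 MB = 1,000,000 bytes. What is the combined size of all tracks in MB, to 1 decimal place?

7515.0 MB

Track A: 37 min = 2,220 s; 8,000 × 2,220 × 2 × 2 = 71,040,000 bytes.
Track B: exactly 72 minutes = 4,320 s; 384,000 × 4,320 × 4 × 1 = 6,635,520,000 bytes.
Track C: 176,400 × 50 × 4 × 1 = 35,280,000 bytes.
Track D: 3:38 (min:sec) = 218 s; 40,000 × 218 × 4 × 4 = 139,520,000 bytes.
Track E: 384,000 × 825 × 2 × 1 = 633,600,000 bytes.
Total = 7,514,960,000 bytes = 7515.0 MB.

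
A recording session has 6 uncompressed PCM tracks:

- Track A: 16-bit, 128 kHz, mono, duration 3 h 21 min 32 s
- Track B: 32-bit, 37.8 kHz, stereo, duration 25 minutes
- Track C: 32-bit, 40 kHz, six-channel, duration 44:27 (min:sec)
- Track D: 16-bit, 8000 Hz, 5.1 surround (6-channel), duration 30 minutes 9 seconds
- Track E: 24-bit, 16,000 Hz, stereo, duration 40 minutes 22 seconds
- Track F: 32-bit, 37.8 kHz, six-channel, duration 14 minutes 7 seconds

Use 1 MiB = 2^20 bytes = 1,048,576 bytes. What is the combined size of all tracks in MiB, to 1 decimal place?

Track A: 3 h 21 min 32 s = 12,092 s; 128,000 × 12,092 × 2 × 1 = 3,095,552,000 bytes.
Track B: 25 minutes = 1,500 s; 37,800 × 1,500 × 4 × 2 = 453,600,000 bytes.
Track C: 44:27 (min:sec) = 2,667 s; 40,000 × 2,667 × 4 × 6 = 2,560,320,000 bytes.
Track D: 30 minutes 9 seconds = 1,809 s; 8,000 × 1,809 × 2 × 6 = 173,664,000 bytes.
Track E: 40 minutes 22 seconds = 2,422 s; 16,000 × 2,422 × 3 × 2 = 232,512,000 bytes.
Track F: 14 minutes 7 seconds = 847 s; 37,800 × 847 × 4 × 6 = 768,398,400 bytes.
Total = 7,284,046,400 bytes = 6946.6 MiB.

6946.6 MiB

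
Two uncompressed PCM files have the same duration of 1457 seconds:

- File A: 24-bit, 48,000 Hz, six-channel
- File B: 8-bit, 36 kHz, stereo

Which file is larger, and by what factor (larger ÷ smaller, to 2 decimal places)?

File A, by a factor of 12.00

File A: 48,000 × 3 × 6 = 864,000 bytes/s.
File B: 36,000 × 1 × 2 = 72,000 bytes/s.
File A is larger; ratio = 1,258,848,000 / 104,904,000 = 12.00.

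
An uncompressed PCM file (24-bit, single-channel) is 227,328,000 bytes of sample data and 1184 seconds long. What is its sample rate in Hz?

64,000 Hz

Bytes = sample_rate × seconds × bytes_per_sample × channels.
sample_rate = 227,328,000 / (1,184 × 3 × 1) = 227,328,000 / 3,552 = 64,000 Hz.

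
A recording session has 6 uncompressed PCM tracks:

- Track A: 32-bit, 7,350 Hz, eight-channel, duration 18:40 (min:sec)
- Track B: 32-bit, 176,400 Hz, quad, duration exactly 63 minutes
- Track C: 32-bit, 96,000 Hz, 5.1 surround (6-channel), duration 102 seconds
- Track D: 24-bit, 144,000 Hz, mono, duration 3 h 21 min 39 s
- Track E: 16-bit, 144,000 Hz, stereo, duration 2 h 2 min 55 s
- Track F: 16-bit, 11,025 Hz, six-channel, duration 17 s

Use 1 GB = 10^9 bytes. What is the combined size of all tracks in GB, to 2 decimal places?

Track A: 18:40 (min:sec) = 1,120 s; 7,350 × 1,120 × 4 × 8 = 263,424,000 bytes.
Track B: exactly 63 minutes = 3,780 s; 176,400 × 3,780 × 4 × 4 = 10,668,672,000 bytes.
Track C: 96,000 × 102 × 4 × 6 = 235,008,000 bytes.
Track D: 3 h 21 min 39 s = 12,099 s; 144,000 × 12,099 × 3 × 1 = 5,226,768,000 bytes.
Track E: 2 h 2 min 55 s = 7,375 s; 144,000 × 7,375 × 2 × 2 = 4,248,000,000 bytes.
Track F: 11,025 × 17 × 2 × 6 = 2,249,100 bytes.
Total = 20,644,121,100 bytes = 20.64 GB.

20.64 GB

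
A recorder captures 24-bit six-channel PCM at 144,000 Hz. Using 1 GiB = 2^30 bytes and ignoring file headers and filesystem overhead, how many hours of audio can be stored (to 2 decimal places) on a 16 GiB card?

Uncompressed byte rate = 144,000 × 3 × 6 = 2,592,000 bytes/s.
Capacity = 16 × 1,073,741,824 = 17,179,869,184 bytes.
17,179,869,184 / 2,592,000 ≈ 6628.04 s → 1.84 hours.

1.84 hours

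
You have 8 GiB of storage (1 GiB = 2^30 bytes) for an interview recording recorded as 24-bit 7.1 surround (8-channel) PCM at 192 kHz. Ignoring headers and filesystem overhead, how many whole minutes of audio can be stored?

Uncompressed byte rate = 192,000 × 3 × 8 = 4,608,000 bytes/s.
Capacity = 8 × 1,073,741,824 = 8,589,934,592 bytes.
8,589,934,592 / 4,608,000 ≈ 1864.14 s → 31 minutes.

31 minutes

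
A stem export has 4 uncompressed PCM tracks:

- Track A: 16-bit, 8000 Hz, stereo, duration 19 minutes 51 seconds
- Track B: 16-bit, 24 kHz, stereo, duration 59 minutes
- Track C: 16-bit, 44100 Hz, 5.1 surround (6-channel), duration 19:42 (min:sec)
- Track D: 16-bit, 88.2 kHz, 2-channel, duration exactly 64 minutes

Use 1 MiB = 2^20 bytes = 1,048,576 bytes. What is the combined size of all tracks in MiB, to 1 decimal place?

2249.0 MiB

Track A: 19 minutes 51 seconds = 1,191 s; 8,000 × 1,191 × 2 × 2 = 38,112,000 bytes.
Track B: 59 minutes = 3,540 s; 24,000 × 3,540 × 2 × 2 = 339,840,000 bytes.
Track C: 19:42 (min:sec) = 1,182 s; 44,100 × 1,182 × 2 × 6 = 625,514,400 bytes.
Track D: exactly 64 minutes = 3,840 s; 88,200 × 3,840 × 2 × 2 = 1,354,752,000 bytes.
Total = 2,358,218,400 bytes = 2249.0 MiB.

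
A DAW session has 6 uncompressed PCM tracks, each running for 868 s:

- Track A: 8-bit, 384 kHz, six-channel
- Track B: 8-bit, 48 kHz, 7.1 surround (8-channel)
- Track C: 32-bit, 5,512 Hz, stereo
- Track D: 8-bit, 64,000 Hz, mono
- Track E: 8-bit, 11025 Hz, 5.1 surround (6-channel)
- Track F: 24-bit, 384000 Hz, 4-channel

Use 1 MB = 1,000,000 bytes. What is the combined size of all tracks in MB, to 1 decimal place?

6484.2 MB

Track A: 384,000 × 868 × 1 × 6 = 1,999,872,000 bytes.
Track B: 48,000 × 868 × 1 × 8 = 333,312,000 bytes.
Track C: 5,512 × 868 × 4 × 2 = 38,275,328 bytes.
Track D: 64,000 × 868 × 1 × 1 = 55,552,000 bytes.
Track E: 11,025 × 868 × 1 × 6 = 57,418,200 bytes.
Track F: 384,000 × 868 × 3 × 4 = 3,999,744,000 bytes.
Total = 6,484,173,528 bytes = 6484.2 MB.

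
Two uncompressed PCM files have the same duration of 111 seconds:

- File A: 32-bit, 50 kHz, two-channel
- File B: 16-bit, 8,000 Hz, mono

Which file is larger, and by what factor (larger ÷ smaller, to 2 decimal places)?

File A, by a factor of 25.00

File A: 50,000 × 4 × 2 = 400,000 bytes/s.
File B: 8,000 × 2 × 1 = 16,000 bytes/s.
File A is larger; ratio = 44,400,000 / 1,776,000 = 25.00.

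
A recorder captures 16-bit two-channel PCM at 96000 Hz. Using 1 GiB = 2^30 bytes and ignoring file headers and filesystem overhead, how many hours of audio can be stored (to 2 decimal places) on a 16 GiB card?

12.43 hours

Uncompressed byte rate = 96,000 × 2 × 2 = 384,000 bytes/s.
Capacity = 16 × 1,073,741,824 = 17,179,869,184 bytes.
17,179,869,184 / 384,000 ≈ 44739.24 s → 12.43 hours.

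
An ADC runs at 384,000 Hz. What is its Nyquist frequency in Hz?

Nyquist frequency = sample rate / 2 = 384,000 / 2 = 192,000 Hz.

192,000 Hz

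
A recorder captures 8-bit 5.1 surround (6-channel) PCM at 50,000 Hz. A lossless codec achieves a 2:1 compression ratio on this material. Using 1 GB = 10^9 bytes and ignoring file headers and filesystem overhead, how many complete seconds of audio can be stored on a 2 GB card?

Uncompressed byte rate = 50,000 × 1 × 6 = 300,000 bytes/s.
After 2:1 compression, effective rate ≈ 150000 bytes/s.
Capacity = 2 × 1,000,000,000 = 2,000,000,000 bytes.
2,000,000,000 / effective rate ≈ 13333.33 s → 13,333 seconds.

13,333 seconds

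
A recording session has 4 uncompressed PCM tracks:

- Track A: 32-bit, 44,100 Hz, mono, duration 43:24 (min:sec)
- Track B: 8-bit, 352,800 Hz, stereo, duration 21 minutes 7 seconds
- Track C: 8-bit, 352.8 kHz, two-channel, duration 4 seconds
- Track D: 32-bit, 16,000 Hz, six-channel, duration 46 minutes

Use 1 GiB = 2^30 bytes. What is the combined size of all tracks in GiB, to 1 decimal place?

Track A: 43:24 (min:sec) = 2,604 s; 44,100 × 2,604 × 4 × 1 = 459,345,600 bytes.
Track B: 21 minutes 7 seconds = 1,267 s; 352,800 × 1,267 × 1 × 2 = 893,995,200 bytes.
Track C: 352,800 × 4 × 1 × 2 = 2,822,400 bytes.
Track D: 46 minutes = 2,760 s; 16,000 × 2,760 × 4 × 6 = 1,059,840,000 bytes.
Total = 2,416,003,200 bytes = 2.3 GiB.

2.3 GiB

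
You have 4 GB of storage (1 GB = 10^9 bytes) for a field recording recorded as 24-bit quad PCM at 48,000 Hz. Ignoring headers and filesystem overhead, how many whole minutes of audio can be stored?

115 minutes

Uncompressed byte rate = 48,000 × 3 × 4 = 576,000 bytes/s.
Capacity = 4 × 1,000,000,000 = 4,000,000,000 bytes.
4,000,000,000 / 576,000 ≈ 6944.44 s → 115 minutes.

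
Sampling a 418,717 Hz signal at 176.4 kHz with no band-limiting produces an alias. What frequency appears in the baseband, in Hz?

65,917 Hz

Nyquist = 176,400/2 = 88,200 Hz; 418,717 Hz exceeds it.
Alias = |418,717 − 2×176,400| = |418,717 − 352,800| = 65,917 Hz.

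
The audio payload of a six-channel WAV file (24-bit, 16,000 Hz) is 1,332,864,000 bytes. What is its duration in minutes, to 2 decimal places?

Byte rate = 16,000 × 3 × 6 = 288,000 bytes/s.
Duration = 1,332,864,000 / 288,000 = 4,628 s.
4,628 s / 60 = 77.13 minutes.

77.13 minutes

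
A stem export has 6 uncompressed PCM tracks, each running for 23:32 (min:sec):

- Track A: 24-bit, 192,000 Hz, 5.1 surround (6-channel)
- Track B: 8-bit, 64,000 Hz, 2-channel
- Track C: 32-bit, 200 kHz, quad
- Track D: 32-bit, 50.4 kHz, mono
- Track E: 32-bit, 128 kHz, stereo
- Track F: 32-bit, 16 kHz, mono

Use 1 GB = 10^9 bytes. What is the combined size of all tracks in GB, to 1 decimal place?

11.4 GB

23:32 (min:sec) = 1,412 s.
Track A: 192,000 × 1,412 × 3 × 6 = 4,879,872,000 bytes.
Track B: 64,000 × 1,412 × 1 × 2 = 180,736,000 bytes.
Track C: 200,000 × 1,412 × 4 × 4 = 4,518,400,000 bytes.
Track D: 50,400 × 1,412 × 4 × 1 = 284,659,200 bytes.
Track E: 128,000 × 1,412 × 4 × 2 = 1,445,888,000 bytes.
Track F: 16,000 × 1,412 × 4 × 1 = 90,368,000 bytes.
Total = 11,399,923,200 bytes = 11.4 GB.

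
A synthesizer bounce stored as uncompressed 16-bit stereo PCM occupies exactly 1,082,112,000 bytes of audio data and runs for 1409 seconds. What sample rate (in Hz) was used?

192,000 Hz

Bytes = sample_rate × seconds × bytes_per_sample × channels.
sample_rate = 1,082,112,000 / (1,409 × 2 × 2) = 1,082,112,000 / 5,636 = 192,000 Hz.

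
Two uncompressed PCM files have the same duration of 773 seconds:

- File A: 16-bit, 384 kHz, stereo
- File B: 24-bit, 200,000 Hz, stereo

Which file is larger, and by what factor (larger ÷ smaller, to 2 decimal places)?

File A, by a factor of 1.28

File A: 384,000 × 2 × 2 = 1,536,000 bytes/s.
File B: 200,000 × 3 × 2 = 1,200,000 bytes/s.
File A is larger; ratio = 1,187,328,000 / 927,600,000 = 1.28.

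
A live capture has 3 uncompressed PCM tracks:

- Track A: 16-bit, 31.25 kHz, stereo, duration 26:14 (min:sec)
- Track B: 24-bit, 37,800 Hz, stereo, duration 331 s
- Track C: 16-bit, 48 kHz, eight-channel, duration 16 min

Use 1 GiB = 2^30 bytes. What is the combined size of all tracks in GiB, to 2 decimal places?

Track A: 26:14 (min:sec) = 1,574 s; 31,250 × 1,574 × 2 × 2 = 196,750,000 bytes.
Track B: 37,800 × 331 × 3 × 2 = 75,070,800 bytes.
Track C: 16 min = 960 s; 48,000 × 960 × 2 × 8 = 737,280,000 bytes.
Total = 1,009,100,800 bytes = 0.94 GiB.

0.94 GiB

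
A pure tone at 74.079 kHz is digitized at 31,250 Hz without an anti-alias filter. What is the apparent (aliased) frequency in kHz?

11.579 kHz

Nyquist = 31,250/2 = 15,625 Hz; 74,079 Hz exceeds it.
Alias = |74,079 − 2×31,250| = |74,079 − 62,500| = 11,579 Hz = 11.579 kHz.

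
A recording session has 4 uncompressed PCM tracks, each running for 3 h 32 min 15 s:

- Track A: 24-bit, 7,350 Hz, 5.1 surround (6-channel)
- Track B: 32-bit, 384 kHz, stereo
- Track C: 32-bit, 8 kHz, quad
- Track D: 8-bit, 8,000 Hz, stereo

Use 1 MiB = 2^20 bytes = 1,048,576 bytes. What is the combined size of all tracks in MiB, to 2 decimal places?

40665.25 MiB

3 h 32 min 15 s = 12,735 s.
Track A: 7,350 × 12,735 × 3 × 6 = 1,684,840,500 bytes.
Track B: 384,000 × 12,735 × 4 × 2 = 39,121,920,000 bytes.
Track C: 8,000 × 12,735 × 4 × 4 = 1,630,080,000 bytes.
Track D: 8,000 × 12,735 × 1 × 2 = 203,760,000 bytes.
Total = 42,640,600,500 bytes = 40665.25 MiB.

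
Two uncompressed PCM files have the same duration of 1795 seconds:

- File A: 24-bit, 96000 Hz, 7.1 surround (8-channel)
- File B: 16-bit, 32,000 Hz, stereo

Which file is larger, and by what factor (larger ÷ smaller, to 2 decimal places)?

File A, by a factor of 18.00

File A: 96,000 × 3 × 8 = 2,304,000 bytes/s.
File B: 32,000 × 2 × 2 = 128,000 bytes/s.
File A is larger; ratio = 4,135,680,000 / 229,760,000 = 18.00.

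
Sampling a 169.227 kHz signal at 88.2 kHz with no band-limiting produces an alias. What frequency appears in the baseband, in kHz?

7.173 kHz

Nyquist = 88,200/2 = 44,100 Hz; 169,227 Hz exceeds it.
Alias = |169,227 − 2×88,200| = |169,227 − 176,400| = 7,173 Hz = 7.173 kHz.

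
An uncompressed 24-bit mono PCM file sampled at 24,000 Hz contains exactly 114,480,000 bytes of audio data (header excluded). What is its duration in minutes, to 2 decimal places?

26.50 minutes

Byte rate = 24,000 × 3 × 1 = 72,000 bytes/s.
Duration = 114,480,000 / 72,000 = 1,590 s.
1,590 s / 60 = 26.50 minutes.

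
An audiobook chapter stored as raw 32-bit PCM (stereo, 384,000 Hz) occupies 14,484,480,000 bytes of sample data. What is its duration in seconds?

4,715 seconds

Byte rate = 384,000 × 4 × 2 = 3,072,000 bytes/s.
Duration = 14,484,480,000 / 3,072,000 = 4,715 s.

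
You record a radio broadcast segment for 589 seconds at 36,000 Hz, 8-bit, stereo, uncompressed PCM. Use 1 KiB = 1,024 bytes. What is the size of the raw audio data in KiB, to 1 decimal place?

41414.1 KiB

Bytes = 36,000 samples/s × 589 s × 1 bytes/sample × 2 ch = 42,408,000 bytes.
42,408,000 / 1,024 = 41414.1 KiB.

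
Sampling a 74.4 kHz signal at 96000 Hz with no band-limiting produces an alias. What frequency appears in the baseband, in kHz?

Nyquist = 96,000/2 = 48,000 Hz; 74,400 Hz exceeds it.
Alias = |74,400 − 1×96,000| = |74,400 − 96,000| = 21,600 Hz = 21.6 kHz.

21.6 kHz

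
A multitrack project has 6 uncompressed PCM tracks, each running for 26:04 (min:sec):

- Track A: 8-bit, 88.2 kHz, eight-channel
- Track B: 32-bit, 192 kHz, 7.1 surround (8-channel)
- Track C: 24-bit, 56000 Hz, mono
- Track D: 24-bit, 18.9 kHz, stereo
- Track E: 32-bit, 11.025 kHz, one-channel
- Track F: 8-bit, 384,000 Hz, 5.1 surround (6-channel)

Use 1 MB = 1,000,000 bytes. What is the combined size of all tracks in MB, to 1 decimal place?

26:04 (min:sec) = 1,564 s.
Track A: 88,200 × 1,564 × 1 × 8 = 1,103,558,400 bytes.
Track B: 192,000 × 1,564 × 4 × 8 = 9,609,216,000 bytes.
Track C: 56,000 × 1,564 × 3 × 1 = 262,752,000 bytes.
Track D: 18,900 × 1,564 × 3 × 2 = 177,357,600 bytes.
Track E: 11,025 × 1,564 × 4 × 1 = 68,972,400 bytes.
Track F: 384,000 × 1,564 × 1 × 6 = 3,603,456,000 bytes.
Total = 14,825,312,400 bytes = 14825.3 MB.

14825.3 MB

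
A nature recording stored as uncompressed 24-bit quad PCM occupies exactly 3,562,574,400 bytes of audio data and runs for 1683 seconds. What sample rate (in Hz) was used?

Bytes = sample_rate × seconds × bytes_per_sample × channels.
sample_rate = 3,562,574,400 / (1,683 × 3 × 4) = 3,562,574,400 / 20,196 = 176,400 Hz.

176,400 Hz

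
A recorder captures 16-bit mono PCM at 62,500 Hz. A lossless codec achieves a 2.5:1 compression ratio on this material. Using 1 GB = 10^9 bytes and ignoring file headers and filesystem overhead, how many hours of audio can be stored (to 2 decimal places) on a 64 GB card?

355.56 hours

Uncompressed byte rate = 62,500 × 2 × 1 = 125,000 bytes/s.
After 2.5:1 compression, effective rate ≈ 50000 bytes/s.
Capacity = 64 × 1,000,000,000 = 64,000,000,000 bytes.
64,000,000,000 / effective rate ≈ 1280000 s → 355.56 hours.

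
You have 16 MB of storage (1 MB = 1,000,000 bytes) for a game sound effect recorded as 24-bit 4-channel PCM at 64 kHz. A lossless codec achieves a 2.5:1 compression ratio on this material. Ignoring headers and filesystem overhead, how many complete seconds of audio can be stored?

Uncompressed byte rate = 64,000 × 3 × 4 = 768,000 bytes/s.
After 2.5:1 compression, effective rate ≈ 307200 bytes/s.
Capacity = 16 × 1,000,000 = 16,000,000 bytes.
16,000,000 / effective rate ≈ 52.08 s → 52 seconds.

52 seconds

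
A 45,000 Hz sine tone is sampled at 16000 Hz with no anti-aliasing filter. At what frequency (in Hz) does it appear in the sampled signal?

Nyquist = 16,000/2 = 8,000 Hz; 45,000 Hz exceeds it.
Alias = |45,000 − 3×16,000| = |45,000 − 48,000| = 3,000 Hz.

3,000 Hz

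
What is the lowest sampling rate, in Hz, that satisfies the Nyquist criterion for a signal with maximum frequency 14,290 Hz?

Minimum sample rate = 2 × 14,290 Hz = 28,580 Hz.

28,580 Hz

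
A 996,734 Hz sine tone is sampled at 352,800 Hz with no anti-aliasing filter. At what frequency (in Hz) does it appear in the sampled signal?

61,666 Hz

Nyquist = 352,800/2 = 176,400 Hz; 996,734 Hz exceeds it.
Alias = |996,734 − 3×352,800| = |996,734 − 1,058,400| = 61,666 Hz.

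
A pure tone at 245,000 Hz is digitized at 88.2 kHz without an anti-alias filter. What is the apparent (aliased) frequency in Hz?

19,600 Hz

Nyquist = 88,200/2 = 44,100 Hz; 245,000 Hz exceeds it.
Alias = |245,000 − 3×88,200| = |245,000 − 264,600| = 19,600 Hz.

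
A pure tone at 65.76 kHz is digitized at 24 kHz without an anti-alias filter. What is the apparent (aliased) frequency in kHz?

6.24 kHz

Nyquist = 24,000/2 = 12,000 Hz; 65,760 Hz exceeds it.
Alias = |65,760 − 3×24,000| = |65,760 − 72,000| = 6,240 Hz = 6.24 kHz.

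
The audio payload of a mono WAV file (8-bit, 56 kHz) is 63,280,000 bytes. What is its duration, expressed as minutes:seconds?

18:50

Byte rate = 56,000 × 1 × 1 = 56,000 bytes/s.
Duration = 63,280,000 / 56,000 = 1,130 s.
1,130 s = 18:50.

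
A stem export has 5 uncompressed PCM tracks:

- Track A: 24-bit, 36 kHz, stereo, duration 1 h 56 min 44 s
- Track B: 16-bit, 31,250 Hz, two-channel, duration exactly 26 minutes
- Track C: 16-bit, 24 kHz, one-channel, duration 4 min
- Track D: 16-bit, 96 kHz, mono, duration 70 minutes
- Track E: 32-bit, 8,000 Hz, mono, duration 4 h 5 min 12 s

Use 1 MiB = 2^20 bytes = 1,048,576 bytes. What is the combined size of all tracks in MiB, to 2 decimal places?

2857.75 MiB

Track A: 1 h 56 min 44 s = 7,004 s; 36,000 × 7,004 × 3 × 2 = 1,512,864,000 bytes.
Track B: exactly 26 minutes = 1,560 s; 31,250 × 1,560 × 2 × 2 = 195,000,000 bytes.
Track C: 4 min = 240 s; 24,000 × 240 × 2 × 1 = 11,520,000 bytes.
Track D: 70 minutes = 4,200 s; 96,000 × 4,200 × 2 × 1 = 806,400,000 bytes.
Track E: 4 h 5 min 12 s = 14,712 s; 8,000 × 14,712 × 4 × 1 = 470,784,000 bytes.
Total = 2,996,568,000 bytes = 2857.75 MiB.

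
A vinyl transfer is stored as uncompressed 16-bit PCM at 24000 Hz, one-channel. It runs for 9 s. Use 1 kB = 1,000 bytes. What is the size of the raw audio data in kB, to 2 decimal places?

432.00 kB

Bytes = 24,000 samples/s × 9 s × 2 bytes/sample × 1 ch = 432,000 bytes.
432,000 / 1,000 = 432.00 kB.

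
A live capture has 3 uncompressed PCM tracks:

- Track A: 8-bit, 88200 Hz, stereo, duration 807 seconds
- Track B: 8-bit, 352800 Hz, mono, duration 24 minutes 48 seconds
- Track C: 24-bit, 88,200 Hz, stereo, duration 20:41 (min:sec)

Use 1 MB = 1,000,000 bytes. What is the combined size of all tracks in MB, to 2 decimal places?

1324.06 MB

Track A: 88,200 × 807 × 1 × 2 = 142,354,800 bytes.
Track B: 24 minutes 48 seconds = 1,488 s; 352,800 × 1,488 × 1 × 1 = 524,966,400 bytes.
Track C: 20:41 (min:sec) = 1,241 s; 88,200 × 1,241 × 3 × 2 = 656,737,200 bytes.
Total = 1,324,058,400 bytes = 1324.06 MB.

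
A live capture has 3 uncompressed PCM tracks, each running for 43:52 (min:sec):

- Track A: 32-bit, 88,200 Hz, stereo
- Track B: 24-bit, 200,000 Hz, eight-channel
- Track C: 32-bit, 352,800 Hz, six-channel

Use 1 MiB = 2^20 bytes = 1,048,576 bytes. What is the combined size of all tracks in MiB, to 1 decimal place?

43:52 (min:sec) = 2,632 s.
Track A: 88,200 × 2,632 × 4 × 2 = 1,857,139,200 bytes.
Track B: 200,000 × 2,632 × 3 × 8 = 12,633,600,000 bytes.
Track C: 352,800 × 2,632 × 4 × 6 = 22,285,670,400 bytes.
Total = 36,776,409,600 bytes = 35072.7 MiB.

35072.7 MiB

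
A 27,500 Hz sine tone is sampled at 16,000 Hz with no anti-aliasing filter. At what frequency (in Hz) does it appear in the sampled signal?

Nyquist = 16,000/2 = 8,000 Hz; 27,500 Hz exceeds it.
Alias = |27,500 − 2×16,000| = |27,500 − 32,000| = 4,500 Hz.

4,500 Hz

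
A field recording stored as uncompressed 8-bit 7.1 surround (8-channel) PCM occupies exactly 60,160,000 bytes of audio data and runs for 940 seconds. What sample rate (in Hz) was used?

Bytes = sample_rate × seconds × bytes_per_sample × channels.
sample_rate = 60,160,000 / (940 × 1 × 8) = 60,160,000 / 7,520 = 8,000 Hz.

8,000 Hz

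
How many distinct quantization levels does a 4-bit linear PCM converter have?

2^4 = 16.

16 levels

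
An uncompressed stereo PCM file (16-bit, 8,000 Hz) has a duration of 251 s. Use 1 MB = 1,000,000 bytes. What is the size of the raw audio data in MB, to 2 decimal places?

8.03 MB

Bytes = 8,000 samples/s × 251 s × 2 bytes/sample × 2 ch = 8,032,000 bytes.
8,032,000 / 1,000,000 = 8.03 MB.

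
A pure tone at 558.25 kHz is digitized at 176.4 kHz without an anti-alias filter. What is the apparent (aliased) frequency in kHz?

29.05 kHz

Nyquist = 176,400/2 = 88,200 Hz; 558,250 Hz exceeds it.
Alias = |558,250 − 3×176,400| = |558,250 − 529,200| = 29,050 Hz = 29.05 kHz.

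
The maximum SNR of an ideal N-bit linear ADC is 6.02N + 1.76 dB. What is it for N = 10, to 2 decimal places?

61.96 dB

6.02 × 10 + 1.76 = 61.96 dB.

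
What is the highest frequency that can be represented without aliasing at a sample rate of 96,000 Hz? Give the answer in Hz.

Nyquist frequency = sample rate / 2 = 96,000 / 2 = 48,000 Hz.

48,000 Hz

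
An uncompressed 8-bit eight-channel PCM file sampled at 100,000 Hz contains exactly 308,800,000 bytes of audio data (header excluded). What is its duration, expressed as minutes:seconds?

6:26

Byte rate = 100,000 × 1 × 8 = 800,000 bytes/s.
Duration = 308,800,000 / 800,000 = 386 s.
386 s = 6:26.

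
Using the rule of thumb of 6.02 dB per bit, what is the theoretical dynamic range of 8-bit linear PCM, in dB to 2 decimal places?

48.16 dB

8 × 6.02 = 48.16 dB.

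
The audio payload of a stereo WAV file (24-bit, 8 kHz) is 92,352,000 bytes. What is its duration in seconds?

1,924 seconds

Byte rate = 8,000 × 3 × 2 = 48,000 bytes/s.
Duration = 92,352,000 / 48,000 = 1,924 s.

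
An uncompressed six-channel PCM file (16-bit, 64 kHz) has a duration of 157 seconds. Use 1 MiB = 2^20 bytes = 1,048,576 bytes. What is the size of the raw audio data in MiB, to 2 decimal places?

114.99 MiB

Bytes = 64,000 samples/s × 157 s × 2 bytes/sample × 6 ch = 120,576,000 bytes.
120,576,000 / 1,048,576 = 114.99 MiB.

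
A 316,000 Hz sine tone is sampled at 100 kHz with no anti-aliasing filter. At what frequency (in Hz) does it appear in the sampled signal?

16,000 Hz

Nyquist = 100,000/2 = 50,000 Hz; 316,000 Hz exceeds it.
Alias = |316,000 − 3×100,000| = |316,000 − 300,000| = 16,000 Hz.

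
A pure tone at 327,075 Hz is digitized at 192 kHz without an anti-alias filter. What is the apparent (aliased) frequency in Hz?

56,925 Hz

Nyquist = 192,000/2 = 96,000 Hz; 327,075 Hz exceeds it.
Alias = |327,075 − 2×192,000| = |327,075 − 384,000| = 56,925 Hz.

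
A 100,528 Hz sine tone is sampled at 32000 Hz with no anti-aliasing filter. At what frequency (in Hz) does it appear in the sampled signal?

4,528 Hz

Nyquist = 32,000/2 = 16,000 Hz; 100,528 Hz exceeds it.
Alias = |100,528 − 3×32,000| = |100,528 − 96,000| = 4,528 Hz.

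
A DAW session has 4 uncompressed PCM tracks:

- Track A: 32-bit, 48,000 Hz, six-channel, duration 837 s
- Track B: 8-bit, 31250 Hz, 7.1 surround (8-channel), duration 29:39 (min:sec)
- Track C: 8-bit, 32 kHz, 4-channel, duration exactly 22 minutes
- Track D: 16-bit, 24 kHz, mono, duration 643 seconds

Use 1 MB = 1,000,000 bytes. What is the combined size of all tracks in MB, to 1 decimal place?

Track A: 48,000 × 837 × 4 × 6 = 964,224,000 bytes.
Track B: 29:39 (min:sec) = 1,779 s; 31,250 × 1,779 × 1 × 8 = 444,750,000 bytes.
Track C: exactly 22 minutes = 1,320 s; 32,000 × 1,320 × 1 × 4 = 168,960,000 bytes.
Track D: 24,000 × 643 × 2 × 1 = 30,864,000 bytes.
Total = 1,608,798,000 bytes = 1608.8 MB.

1608.8 MB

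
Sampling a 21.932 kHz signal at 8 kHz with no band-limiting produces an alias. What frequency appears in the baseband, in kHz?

2.068 kHz

Nyquist = 8,000/2 = 4,000 Hz; 21,932 Hz exceeds it.
Alias = |21,932 − 3×8,000| = |21,932 − 24,000| = 2,068 Hz = 2.068 kHz.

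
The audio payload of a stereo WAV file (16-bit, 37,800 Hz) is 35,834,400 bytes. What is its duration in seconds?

Byte rate = 37,800 × 2 × 2 = 151,200 bytes/s.
Duration = 35,834,400 / 151,200 = 237 s.

237 seconds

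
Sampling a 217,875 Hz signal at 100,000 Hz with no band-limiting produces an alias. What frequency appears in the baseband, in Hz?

17,875 Hz

Nyquist = 100,000/2 = 50,000 Hz; 217,875 Hz exceeds it.
Alias = |217,875 − 2×100,000| = |217,875 − 200,000| = 17,875 Hz.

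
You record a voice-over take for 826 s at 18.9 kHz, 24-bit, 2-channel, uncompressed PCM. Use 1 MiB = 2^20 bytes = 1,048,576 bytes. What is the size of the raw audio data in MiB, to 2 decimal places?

89.33 MiB

Bytes = 18,900 samples/s × 826 s × 3 bytes/sample × 2 ch = 93,668,400 bytes.
93,668,400 / 1,048,576 = 89.33 MiB.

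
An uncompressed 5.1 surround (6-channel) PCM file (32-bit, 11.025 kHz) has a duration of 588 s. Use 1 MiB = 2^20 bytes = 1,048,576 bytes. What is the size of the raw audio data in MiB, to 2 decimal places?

Bytes = 11,025 samples/s × 588 s × 4 bytes/sample × 6 ch = 155,584,800 bytes.
155,584,800 / 1,048,576 = 148.38 MiB.

148.38 MiB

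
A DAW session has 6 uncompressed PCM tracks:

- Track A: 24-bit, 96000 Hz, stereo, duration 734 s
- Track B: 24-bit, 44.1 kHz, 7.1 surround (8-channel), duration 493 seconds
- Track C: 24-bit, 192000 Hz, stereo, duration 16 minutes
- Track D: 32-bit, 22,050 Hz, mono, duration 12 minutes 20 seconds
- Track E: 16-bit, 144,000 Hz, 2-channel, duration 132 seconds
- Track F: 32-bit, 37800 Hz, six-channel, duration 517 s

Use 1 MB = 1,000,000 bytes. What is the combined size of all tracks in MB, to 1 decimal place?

Track A: 96,000 × 734 × 3 × 2 = 422,784,000 bytes.
Track B: 44,100 × 493 × 3 × 8 = 521,791,200 bytes.
Track C: 16 minutes = 960 s; 192,000 × 960 × 3 × 2 = 1,105,920,000 bytes.
Track D: 12 minutes 20 seconds = 740 s; 22,050 × 740 × 4 × 1 = 65,268,000 bytes.
Track E: 144,000 × 132 × 2 × 2 = 76,032,000 bytes.
Track F: 37,800 × 517 × 4 × 6 = 469,022,400 bytes.
Total = 2,660,817,600 bytes = 2660.8 MB.

2660.8 MB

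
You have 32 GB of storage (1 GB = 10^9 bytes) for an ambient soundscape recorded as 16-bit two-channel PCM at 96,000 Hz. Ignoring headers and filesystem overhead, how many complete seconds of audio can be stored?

83,333 seconds

Uncompressed byte rate = 96,000 × 2 × 2 = 384,000 bytes/s.
Capacity = 32 × 1,000,000,000 = 32,000,000,000 bytes.
32,000,000,000 / 384,000 ≈ 83333.33 s → 83,333 seconds.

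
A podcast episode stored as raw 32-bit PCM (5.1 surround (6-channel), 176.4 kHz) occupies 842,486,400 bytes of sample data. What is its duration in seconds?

199 seconds

Byte rate = 176,400 × 4 × 6 = 4,233,600 bytes/s.
Duration = 842,486,400 / 4,233,600 = 199 s.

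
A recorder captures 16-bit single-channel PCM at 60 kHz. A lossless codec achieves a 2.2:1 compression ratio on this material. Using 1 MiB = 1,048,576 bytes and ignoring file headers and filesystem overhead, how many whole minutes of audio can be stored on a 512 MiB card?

164 minutes

Uncompressed byte rate = 60,000 × 2 × 1 = 120,000 bytes/s.
After 2.2:1 compression, effective rate ≈ 54545.45 bytes/s.
Capacity = 512 × 1,048,576 = 536,870,912 bytes.
536,870,912 / effective rate ≈ 9842.63 s → 164 minutes.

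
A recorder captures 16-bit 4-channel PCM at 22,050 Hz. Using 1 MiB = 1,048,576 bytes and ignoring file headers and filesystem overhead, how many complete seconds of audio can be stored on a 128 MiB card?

Uncompressed byte rate = 22,050 × 2 × 4 = 176,400 bytes/s.
Capacity = 128 × 1,048,576 = 134,217,728 bytes.
134,217,728 / 176,400 ≈ 760.87 s → 760 seconds.

760 seconds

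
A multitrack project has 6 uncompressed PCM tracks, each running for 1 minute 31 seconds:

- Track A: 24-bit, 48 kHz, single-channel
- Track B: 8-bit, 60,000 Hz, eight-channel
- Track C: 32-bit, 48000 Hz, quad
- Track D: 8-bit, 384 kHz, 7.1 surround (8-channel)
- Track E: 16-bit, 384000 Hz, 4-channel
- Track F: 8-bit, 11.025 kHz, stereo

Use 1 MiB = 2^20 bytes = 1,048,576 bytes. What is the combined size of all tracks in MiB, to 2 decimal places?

1 minute 31 seconds = 91 s.
Track A: 48,000 × 91 × 3 × 1 = 13,104,000 bytes.
Track B: 60,000 × 91 × 1 × 8 = 43,680,000 bytes.
Track C: 48,000 × 91 × 4 × 4 = 69,888,000 bytes.
Track D: 384,000 × 91 × 1 × 8 = 279,552,000 bytes.
Track E: 384,000 × 91 × 2 × 4 = 279,552,000 bytes.
Track F: 11,025 × 91 × 1 × 2 = 2,006,550 bytes.
Total = 687,782,550 bytes = 655.92 MiB.

655.92 MiB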